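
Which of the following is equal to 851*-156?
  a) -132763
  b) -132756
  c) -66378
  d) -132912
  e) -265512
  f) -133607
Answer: b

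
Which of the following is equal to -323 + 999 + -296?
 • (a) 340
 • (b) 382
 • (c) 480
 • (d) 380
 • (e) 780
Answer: d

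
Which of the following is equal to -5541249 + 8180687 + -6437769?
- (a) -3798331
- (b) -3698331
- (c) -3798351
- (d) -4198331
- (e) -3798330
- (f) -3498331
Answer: a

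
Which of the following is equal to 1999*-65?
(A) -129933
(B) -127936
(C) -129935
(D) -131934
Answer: C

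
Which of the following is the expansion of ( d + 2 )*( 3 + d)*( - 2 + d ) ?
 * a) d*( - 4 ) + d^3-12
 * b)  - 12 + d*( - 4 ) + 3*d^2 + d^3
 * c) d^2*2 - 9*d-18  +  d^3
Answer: b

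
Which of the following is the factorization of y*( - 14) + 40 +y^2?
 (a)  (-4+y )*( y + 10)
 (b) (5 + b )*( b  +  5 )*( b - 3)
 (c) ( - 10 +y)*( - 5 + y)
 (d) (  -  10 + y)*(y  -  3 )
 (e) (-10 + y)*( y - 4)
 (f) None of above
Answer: e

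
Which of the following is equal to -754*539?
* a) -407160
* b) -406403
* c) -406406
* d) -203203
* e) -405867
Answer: c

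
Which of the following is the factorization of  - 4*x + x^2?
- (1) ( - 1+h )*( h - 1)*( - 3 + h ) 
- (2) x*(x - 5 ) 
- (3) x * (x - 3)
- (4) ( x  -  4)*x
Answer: 4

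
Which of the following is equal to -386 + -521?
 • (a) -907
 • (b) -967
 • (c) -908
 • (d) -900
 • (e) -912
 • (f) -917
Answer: a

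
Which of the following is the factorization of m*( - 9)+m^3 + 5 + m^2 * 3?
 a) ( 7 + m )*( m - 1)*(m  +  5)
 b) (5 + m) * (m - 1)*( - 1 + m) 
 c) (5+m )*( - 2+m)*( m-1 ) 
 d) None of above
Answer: b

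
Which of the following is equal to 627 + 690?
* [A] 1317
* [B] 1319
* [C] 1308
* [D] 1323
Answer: A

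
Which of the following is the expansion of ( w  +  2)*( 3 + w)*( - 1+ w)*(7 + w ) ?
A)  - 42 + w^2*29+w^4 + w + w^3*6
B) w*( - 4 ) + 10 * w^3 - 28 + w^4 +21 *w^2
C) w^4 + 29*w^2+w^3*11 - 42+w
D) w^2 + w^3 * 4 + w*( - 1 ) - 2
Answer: C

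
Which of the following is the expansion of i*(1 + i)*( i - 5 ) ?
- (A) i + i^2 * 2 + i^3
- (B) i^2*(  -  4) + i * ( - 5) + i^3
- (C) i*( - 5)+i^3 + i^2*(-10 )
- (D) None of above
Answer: B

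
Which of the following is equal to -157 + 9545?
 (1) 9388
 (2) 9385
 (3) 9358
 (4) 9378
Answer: 1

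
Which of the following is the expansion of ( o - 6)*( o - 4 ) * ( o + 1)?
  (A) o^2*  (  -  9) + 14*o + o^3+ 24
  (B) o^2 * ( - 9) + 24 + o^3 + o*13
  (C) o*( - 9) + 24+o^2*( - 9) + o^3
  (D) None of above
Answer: A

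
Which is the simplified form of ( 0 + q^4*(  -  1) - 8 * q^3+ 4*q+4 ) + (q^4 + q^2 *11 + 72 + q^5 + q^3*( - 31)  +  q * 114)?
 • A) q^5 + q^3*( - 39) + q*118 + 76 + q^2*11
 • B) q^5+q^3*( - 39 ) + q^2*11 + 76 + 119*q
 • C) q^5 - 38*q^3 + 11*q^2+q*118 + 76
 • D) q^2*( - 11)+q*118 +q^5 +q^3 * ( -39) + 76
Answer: A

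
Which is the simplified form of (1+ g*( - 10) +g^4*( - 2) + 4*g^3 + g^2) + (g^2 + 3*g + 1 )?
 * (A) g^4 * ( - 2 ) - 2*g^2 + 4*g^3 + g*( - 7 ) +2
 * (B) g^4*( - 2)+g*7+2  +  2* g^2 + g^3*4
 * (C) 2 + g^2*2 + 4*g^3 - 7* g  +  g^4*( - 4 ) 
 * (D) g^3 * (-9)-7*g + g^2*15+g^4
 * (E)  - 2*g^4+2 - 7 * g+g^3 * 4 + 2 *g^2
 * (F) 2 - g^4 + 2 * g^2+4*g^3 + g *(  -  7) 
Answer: E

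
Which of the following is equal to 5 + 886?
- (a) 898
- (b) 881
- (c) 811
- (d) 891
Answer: d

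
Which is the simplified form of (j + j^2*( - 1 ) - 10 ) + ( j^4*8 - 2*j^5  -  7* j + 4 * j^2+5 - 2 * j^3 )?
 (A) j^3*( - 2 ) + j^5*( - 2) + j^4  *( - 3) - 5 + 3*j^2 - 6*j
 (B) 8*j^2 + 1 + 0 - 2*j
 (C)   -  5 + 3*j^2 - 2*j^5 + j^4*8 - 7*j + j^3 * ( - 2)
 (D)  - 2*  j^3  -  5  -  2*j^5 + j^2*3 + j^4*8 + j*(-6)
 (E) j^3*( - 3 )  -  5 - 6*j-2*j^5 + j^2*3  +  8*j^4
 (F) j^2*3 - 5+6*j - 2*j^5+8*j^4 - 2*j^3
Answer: D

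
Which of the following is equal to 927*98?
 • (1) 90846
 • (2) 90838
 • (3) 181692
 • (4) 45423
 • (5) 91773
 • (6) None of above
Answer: 1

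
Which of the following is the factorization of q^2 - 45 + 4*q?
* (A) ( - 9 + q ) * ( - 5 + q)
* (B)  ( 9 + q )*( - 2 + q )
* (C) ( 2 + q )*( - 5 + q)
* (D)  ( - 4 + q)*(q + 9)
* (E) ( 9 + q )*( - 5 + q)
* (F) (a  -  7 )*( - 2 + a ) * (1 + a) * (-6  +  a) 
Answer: E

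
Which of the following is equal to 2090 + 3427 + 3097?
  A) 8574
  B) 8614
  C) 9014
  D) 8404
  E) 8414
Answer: B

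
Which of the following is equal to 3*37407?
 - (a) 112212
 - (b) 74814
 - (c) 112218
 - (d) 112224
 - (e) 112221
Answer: e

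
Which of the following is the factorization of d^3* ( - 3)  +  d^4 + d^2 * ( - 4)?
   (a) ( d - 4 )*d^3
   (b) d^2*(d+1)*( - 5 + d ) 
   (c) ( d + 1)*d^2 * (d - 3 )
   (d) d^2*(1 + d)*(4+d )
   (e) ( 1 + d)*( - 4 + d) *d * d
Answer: e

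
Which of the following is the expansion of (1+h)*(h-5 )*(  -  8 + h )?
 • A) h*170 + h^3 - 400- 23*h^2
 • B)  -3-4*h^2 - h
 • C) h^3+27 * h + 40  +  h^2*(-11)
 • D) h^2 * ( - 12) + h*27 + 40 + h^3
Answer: D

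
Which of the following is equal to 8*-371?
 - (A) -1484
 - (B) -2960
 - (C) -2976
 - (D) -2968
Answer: D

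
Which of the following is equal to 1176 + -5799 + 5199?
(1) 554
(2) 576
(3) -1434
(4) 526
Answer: 2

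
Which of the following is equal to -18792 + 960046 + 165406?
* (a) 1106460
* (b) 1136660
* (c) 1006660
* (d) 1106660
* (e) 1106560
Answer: d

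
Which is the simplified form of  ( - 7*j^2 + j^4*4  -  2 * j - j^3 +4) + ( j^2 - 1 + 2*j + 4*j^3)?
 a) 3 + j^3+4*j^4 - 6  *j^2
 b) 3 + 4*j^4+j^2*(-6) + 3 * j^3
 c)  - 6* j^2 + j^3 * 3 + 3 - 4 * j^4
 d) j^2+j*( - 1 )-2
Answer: b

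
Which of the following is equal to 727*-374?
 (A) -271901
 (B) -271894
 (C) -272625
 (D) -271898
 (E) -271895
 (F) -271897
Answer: D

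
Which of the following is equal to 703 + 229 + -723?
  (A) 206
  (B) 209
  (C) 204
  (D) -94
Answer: B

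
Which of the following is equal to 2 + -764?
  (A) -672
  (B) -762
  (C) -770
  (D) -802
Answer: B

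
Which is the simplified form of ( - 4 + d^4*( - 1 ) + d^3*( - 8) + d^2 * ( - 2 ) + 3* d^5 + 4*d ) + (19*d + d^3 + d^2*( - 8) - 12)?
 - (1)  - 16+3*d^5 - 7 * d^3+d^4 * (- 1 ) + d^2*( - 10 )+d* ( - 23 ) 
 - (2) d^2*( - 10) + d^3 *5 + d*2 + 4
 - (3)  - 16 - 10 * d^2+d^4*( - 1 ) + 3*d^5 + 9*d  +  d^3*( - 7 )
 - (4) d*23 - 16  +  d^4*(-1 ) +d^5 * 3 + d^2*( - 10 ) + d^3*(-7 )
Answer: 4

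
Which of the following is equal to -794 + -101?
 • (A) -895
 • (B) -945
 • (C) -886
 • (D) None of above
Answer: A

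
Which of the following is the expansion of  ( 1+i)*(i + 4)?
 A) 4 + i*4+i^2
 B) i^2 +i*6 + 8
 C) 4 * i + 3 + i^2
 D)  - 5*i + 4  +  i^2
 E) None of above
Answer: E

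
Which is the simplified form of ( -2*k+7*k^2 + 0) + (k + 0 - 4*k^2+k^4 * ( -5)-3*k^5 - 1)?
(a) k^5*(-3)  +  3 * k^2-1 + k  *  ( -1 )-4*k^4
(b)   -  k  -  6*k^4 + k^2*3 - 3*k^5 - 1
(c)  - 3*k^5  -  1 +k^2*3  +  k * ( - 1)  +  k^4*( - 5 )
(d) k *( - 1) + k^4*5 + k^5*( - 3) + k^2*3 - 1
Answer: c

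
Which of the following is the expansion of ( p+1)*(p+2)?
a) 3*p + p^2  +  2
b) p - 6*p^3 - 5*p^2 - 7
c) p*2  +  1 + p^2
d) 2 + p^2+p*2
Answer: a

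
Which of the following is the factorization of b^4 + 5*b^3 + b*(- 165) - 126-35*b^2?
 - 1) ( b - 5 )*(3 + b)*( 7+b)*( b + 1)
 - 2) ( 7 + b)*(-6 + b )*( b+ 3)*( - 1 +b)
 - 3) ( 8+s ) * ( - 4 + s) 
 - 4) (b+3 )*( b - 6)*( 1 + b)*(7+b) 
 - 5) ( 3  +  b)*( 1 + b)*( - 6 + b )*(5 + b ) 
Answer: 4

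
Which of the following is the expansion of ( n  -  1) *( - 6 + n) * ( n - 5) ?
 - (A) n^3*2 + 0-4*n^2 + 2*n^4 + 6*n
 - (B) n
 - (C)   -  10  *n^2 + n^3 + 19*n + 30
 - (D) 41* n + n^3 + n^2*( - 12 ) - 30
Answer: D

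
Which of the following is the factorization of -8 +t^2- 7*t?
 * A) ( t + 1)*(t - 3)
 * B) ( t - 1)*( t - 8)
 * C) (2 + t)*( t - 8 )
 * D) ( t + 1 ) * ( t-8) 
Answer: D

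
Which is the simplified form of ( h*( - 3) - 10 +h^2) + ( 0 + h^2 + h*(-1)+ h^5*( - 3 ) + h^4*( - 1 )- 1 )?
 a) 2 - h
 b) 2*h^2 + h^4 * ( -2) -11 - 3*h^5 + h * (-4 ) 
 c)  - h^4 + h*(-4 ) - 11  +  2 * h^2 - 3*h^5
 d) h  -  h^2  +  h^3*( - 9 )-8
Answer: c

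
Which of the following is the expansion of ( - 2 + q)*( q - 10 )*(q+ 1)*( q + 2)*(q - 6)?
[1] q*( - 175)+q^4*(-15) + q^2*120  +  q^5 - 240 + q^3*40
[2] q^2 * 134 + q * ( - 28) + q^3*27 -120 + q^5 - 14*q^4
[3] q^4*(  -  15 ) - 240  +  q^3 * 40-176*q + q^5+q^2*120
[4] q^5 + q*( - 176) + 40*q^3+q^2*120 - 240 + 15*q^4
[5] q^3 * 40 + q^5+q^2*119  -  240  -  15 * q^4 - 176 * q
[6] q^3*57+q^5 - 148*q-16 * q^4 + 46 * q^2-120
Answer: 3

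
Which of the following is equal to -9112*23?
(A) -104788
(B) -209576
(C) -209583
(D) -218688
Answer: B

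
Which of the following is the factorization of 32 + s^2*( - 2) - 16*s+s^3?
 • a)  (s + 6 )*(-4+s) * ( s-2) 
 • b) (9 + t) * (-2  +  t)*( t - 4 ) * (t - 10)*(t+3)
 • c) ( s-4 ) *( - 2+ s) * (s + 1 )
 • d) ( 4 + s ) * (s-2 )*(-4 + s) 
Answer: d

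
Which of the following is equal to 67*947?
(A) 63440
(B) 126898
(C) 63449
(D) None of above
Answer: C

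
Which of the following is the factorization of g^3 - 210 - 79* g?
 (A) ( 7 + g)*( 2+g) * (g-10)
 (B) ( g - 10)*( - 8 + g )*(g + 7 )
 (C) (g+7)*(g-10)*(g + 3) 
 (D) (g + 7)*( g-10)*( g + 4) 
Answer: C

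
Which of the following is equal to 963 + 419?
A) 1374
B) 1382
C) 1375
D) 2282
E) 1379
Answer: B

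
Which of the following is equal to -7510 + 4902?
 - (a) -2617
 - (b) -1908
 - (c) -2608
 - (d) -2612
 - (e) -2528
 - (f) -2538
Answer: c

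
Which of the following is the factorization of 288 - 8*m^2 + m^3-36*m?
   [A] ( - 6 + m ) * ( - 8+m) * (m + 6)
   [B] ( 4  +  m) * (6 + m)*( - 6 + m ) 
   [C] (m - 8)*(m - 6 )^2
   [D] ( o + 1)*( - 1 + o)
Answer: A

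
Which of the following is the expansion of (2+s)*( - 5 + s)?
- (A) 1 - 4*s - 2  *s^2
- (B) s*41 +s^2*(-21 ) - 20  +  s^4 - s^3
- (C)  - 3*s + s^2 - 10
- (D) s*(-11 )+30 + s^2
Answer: C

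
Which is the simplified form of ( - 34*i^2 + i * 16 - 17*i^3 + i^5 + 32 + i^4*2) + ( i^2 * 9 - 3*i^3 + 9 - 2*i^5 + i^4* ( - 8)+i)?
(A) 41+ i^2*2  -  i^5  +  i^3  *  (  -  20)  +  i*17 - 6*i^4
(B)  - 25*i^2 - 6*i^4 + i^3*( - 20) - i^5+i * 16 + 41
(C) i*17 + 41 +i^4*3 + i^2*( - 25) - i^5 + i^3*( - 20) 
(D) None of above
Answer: D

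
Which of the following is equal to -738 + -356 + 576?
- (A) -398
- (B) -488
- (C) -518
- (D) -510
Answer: C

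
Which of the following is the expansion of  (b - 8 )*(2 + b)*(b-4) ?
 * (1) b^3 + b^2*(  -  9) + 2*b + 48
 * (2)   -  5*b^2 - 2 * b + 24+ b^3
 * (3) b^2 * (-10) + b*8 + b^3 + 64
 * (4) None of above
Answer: 3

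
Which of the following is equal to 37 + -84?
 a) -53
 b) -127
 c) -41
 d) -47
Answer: d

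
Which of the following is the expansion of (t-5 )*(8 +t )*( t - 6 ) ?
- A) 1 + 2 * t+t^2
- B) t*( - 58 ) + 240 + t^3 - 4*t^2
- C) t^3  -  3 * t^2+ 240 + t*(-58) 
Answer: C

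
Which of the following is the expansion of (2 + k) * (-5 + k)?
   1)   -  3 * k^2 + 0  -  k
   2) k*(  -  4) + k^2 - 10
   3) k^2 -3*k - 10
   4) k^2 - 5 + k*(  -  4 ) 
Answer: 3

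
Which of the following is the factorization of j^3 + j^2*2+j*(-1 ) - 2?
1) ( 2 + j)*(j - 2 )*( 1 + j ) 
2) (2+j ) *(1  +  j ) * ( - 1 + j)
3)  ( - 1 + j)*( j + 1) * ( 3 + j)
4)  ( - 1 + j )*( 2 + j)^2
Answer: 2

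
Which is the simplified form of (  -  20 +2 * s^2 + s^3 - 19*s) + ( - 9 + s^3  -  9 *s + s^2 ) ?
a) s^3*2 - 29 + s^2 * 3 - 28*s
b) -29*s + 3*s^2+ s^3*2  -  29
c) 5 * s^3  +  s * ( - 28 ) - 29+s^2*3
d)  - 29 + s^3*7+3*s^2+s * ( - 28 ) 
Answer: a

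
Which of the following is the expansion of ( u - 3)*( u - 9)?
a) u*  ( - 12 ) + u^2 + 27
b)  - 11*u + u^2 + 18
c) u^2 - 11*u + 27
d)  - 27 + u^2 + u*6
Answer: a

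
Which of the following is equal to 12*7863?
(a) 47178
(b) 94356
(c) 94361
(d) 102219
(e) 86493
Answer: b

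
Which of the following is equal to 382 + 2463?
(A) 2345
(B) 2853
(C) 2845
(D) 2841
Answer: C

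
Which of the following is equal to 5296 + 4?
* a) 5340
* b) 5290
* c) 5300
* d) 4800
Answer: c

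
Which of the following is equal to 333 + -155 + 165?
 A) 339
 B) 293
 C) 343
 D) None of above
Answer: C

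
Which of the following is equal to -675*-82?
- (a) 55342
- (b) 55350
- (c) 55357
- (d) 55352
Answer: b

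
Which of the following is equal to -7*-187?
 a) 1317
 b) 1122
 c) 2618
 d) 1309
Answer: d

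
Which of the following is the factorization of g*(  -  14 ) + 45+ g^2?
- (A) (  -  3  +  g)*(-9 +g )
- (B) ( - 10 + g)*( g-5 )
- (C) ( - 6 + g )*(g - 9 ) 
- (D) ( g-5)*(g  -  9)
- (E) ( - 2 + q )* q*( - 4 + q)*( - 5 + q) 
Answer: D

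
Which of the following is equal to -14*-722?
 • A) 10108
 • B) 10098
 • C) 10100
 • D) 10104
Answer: A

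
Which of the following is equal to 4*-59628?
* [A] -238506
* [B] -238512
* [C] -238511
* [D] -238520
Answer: B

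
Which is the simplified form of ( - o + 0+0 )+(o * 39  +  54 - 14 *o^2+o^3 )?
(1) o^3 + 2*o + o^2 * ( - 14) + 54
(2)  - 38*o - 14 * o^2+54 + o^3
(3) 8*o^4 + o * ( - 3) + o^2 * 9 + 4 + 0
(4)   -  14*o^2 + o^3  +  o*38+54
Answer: 4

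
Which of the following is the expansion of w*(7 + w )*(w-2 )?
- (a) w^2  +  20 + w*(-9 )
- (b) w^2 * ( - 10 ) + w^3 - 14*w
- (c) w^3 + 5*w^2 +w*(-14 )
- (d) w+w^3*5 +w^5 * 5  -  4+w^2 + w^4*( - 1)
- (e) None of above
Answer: c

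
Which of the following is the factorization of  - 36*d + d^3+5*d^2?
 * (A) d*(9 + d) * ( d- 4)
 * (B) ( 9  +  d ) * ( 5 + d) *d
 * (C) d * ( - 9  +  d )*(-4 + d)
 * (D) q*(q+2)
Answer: A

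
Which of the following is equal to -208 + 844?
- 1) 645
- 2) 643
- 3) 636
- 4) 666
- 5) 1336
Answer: 3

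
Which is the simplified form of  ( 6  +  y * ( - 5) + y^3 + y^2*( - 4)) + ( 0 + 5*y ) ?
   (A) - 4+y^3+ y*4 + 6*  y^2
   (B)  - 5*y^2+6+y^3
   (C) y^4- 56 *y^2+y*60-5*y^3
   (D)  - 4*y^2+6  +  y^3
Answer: D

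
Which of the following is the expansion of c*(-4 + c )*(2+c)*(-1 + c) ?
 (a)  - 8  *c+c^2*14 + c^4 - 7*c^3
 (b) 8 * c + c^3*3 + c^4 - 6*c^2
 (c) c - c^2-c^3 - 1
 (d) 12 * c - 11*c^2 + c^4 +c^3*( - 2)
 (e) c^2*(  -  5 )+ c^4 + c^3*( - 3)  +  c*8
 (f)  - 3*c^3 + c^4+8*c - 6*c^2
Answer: f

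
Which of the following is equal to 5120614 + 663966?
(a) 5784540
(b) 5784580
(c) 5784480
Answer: b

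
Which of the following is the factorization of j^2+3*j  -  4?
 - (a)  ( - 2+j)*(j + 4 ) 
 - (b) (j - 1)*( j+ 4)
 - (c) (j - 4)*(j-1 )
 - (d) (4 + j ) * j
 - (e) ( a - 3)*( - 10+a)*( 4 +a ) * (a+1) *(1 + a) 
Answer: b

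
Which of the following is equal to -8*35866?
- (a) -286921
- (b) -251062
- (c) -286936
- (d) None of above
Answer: d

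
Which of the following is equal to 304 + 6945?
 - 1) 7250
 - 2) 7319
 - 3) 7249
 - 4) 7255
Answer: 3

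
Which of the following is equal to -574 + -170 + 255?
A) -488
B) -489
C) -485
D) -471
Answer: B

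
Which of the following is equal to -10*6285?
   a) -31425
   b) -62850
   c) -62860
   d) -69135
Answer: b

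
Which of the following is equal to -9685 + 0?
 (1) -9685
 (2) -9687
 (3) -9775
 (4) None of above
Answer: 1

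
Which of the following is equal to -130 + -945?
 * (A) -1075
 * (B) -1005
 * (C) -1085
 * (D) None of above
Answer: A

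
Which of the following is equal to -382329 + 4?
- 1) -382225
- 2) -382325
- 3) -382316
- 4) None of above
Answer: 2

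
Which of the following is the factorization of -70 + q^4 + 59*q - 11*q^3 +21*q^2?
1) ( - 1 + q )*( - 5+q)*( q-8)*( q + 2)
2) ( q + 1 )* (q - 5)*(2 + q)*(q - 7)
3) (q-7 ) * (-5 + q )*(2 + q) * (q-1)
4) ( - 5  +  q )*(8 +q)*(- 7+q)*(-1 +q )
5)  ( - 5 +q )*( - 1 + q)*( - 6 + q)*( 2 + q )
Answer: 3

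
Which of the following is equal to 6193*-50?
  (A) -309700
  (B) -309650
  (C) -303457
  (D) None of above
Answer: B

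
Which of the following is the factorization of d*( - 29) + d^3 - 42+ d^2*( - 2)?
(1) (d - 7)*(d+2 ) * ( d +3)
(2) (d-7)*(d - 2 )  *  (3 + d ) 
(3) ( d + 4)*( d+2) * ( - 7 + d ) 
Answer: 1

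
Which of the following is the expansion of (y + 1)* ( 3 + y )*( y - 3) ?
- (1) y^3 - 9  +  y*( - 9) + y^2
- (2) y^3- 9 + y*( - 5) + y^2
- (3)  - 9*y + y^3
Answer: 1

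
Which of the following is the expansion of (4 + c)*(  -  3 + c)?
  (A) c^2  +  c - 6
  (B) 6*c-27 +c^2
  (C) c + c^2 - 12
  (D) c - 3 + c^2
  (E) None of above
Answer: C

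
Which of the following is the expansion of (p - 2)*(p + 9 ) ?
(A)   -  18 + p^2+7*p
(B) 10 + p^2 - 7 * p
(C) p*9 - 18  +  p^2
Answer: A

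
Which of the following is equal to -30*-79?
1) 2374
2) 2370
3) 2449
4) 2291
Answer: 2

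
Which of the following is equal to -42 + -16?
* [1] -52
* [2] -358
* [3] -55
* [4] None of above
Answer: 4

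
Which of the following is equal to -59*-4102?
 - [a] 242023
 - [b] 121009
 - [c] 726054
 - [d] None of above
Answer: d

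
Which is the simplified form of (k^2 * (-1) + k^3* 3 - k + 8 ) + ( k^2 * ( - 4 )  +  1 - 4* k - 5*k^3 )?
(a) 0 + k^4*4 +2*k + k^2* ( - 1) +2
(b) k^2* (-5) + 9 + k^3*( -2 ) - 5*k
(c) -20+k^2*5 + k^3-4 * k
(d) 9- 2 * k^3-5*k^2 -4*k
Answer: b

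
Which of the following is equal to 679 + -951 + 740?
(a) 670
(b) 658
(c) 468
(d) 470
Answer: c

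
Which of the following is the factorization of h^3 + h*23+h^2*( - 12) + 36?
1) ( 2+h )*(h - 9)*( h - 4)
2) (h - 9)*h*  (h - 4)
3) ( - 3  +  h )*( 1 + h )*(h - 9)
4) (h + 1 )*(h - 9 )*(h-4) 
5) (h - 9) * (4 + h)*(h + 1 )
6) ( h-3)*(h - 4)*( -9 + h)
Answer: 4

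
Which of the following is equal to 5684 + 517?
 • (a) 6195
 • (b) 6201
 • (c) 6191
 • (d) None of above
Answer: b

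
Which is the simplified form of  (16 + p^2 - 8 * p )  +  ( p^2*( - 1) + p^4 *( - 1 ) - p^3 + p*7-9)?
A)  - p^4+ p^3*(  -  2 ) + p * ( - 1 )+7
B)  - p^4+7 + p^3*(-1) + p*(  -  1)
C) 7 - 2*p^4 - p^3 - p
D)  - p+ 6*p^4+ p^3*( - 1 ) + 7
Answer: B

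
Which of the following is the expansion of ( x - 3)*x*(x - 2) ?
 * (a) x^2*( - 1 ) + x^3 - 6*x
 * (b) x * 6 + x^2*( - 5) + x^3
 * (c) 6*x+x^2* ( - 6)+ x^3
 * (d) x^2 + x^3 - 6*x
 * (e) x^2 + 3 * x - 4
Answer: b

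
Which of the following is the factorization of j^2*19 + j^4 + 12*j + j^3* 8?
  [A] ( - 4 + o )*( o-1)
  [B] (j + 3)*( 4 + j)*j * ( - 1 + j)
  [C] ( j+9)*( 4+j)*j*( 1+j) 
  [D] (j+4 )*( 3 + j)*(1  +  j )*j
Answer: D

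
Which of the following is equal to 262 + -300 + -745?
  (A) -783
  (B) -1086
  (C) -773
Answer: A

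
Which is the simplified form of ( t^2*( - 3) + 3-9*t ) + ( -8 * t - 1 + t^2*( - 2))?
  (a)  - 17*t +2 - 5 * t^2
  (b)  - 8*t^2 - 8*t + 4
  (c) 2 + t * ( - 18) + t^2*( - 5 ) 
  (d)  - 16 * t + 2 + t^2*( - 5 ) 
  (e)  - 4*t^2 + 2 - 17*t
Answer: a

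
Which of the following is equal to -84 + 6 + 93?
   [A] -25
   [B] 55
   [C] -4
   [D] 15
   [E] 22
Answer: D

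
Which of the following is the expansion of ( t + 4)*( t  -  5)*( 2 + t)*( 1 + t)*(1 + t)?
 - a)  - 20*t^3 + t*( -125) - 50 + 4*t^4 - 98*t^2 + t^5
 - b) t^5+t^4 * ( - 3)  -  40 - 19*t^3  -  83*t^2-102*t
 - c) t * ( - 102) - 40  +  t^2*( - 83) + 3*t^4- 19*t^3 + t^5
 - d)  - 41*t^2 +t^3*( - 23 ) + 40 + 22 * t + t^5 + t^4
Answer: c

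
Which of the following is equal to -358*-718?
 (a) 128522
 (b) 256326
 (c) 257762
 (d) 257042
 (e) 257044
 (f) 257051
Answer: e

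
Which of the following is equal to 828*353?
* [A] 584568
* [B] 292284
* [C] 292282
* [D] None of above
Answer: B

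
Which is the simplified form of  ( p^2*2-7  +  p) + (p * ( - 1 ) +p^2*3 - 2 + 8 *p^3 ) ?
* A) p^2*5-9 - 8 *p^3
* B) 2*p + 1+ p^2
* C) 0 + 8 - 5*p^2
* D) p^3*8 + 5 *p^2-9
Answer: D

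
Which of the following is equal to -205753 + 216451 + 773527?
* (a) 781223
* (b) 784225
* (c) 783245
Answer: b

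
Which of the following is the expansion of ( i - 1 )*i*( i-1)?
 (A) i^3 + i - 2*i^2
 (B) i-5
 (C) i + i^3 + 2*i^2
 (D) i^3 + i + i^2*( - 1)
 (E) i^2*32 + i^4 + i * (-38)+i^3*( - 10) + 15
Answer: A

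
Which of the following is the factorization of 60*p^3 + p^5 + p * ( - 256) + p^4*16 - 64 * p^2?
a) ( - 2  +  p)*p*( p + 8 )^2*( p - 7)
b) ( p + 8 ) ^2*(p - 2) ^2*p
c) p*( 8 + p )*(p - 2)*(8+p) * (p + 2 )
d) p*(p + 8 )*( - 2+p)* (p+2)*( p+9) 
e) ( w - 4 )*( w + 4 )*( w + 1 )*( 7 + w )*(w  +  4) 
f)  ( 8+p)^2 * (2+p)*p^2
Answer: c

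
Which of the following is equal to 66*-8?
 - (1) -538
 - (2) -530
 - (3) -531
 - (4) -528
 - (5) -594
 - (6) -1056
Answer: 4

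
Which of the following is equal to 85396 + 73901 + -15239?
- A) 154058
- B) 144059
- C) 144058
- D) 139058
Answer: C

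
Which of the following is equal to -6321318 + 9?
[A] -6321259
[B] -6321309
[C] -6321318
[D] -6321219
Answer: B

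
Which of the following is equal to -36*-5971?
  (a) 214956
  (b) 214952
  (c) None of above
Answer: a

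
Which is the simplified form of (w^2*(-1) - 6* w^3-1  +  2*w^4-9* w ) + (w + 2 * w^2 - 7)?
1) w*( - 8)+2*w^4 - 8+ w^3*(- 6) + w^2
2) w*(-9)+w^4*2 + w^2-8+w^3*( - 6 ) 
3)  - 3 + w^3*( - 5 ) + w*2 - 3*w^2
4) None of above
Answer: 1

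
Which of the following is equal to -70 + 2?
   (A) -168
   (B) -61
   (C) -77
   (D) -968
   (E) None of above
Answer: E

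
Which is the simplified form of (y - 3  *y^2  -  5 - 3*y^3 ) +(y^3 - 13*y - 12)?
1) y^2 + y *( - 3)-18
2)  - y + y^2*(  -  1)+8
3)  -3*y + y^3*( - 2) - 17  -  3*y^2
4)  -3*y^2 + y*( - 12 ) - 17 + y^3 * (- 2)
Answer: 4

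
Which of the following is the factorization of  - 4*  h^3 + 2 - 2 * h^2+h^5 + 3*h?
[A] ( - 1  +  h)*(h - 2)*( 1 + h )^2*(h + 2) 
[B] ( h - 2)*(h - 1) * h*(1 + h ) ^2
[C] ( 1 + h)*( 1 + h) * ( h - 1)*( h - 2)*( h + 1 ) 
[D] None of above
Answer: C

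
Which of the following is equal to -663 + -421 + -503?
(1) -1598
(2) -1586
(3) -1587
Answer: 3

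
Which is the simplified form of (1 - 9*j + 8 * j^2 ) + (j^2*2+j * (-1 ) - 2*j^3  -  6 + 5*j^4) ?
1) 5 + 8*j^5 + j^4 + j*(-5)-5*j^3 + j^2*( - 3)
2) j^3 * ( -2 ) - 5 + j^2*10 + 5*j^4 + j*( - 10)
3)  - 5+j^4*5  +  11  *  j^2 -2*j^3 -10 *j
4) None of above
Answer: 2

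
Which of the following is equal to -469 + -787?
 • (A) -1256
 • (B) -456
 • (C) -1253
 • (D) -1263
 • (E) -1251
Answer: A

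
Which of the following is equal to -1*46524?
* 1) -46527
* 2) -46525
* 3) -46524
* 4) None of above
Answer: 3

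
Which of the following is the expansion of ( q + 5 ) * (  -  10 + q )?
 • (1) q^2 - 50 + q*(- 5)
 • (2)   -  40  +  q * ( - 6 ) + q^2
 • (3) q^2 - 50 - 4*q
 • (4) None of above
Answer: 1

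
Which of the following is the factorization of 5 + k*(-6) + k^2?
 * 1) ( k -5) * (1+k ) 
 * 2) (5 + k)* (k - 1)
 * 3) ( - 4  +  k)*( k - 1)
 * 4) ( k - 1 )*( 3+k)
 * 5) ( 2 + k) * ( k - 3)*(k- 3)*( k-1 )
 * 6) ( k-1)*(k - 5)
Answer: 6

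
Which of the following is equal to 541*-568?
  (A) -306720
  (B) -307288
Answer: B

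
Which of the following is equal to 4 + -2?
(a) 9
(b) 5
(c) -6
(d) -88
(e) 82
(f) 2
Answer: f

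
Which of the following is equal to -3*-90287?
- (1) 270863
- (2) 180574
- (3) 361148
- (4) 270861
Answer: 4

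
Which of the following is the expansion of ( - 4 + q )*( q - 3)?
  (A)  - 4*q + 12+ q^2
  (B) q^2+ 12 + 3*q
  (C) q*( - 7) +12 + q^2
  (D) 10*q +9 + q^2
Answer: C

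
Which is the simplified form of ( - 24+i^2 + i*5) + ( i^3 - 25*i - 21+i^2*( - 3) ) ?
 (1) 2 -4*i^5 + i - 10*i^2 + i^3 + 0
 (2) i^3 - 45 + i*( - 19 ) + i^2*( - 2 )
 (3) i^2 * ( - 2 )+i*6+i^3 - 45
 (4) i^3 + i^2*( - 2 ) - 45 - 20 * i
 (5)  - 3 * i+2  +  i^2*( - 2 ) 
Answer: 4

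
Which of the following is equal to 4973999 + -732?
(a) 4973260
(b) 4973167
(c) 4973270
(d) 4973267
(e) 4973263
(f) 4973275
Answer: d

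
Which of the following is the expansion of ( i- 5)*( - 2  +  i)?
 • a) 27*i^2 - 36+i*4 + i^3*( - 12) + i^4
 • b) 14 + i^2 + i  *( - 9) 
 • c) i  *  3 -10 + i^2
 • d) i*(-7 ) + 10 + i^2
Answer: d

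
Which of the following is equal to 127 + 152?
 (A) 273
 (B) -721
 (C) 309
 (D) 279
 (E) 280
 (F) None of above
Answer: D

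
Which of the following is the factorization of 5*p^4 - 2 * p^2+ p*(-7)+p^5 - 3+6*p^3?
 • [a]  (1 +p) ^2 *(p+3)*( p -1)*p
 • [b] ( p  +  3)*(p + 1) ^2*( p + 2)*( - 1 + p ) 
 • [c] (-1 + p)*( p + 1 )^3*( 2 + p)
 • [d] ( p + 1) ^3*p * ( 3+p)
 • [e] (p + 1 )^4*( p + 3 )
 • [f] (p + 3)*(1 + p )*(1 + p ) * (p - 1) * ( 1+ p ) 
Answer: f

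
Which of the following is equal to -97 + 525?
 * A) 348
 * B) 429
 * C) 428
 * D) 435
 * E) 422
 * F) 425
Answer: C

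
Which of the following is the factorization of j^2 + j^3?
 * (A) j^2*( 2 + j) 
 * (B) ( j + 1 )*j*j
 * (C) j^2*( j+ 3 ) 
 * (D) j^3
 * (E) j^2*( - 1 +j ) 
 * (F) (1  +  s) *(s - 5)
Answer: B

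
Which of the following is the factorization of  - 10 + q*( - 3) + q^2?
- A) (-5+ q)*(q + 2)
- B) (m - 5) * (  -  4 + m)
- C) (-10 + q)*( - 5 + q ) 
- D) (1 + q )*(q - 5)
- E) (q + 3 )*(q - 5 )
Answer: A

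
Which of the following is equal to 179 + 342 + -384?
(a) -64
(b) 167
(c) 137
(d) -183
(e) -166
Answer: c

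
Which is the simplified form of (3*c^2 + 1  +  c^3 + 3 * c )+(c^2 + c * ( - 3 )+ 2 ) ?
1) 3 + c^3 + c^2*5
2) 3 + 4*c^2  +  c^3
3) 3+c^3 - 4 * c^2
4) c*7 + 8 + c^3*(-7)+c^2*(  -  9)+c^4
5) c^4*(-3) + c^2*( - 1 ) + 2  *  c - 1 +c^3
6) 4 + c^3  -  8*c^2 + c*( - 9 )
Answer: 2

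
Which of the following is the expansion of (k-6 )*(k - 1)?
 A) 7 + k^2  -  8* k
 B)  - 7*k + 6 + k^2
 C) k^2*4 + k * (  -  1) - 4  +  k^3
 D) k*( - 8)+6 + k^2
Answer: B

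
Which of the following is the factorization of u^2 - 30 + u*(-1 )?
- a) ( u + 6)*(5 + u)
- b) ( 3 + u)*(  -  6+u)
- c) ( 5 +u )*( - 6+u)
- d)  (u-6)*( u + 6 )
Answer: c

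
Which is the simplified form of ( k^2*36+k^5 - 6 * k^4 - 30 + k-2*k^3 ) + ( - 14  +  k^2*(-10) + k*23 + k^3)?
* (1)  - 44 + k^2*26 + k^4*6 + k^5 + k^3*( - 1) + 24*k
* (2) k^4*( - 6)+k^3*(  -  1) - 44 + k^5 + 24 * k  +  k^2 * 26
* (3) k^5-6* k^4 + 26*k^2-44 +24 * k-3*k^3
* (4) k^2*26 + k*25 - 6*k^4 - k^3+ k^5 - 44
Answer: 2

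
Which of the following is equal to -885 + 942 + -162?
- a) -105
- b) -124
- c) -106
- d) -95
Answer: a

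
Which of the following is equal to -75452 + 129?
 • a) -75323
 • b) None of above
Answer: a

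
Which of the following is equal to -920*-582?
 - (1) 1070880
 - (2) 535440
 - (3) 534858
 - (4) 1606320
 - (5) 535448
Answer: 2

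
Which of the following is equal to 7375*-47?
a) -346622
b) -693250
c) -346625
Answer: c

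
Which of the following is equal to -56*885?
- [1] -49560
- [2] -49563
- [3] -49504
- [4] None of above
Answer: 1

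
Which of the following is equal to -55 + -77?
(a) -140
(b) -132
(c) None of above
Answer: b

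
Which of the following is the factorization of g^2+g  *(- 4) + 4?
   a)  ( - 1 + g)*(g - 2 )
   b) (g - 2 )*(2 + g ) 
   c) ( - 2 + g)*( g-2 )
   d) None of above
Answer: c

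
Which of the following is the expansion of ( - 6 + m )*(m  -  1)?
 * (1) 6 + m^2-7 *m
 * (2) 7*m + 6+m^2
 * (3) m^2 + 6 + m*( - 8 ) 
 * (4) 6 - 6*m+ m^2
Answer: 1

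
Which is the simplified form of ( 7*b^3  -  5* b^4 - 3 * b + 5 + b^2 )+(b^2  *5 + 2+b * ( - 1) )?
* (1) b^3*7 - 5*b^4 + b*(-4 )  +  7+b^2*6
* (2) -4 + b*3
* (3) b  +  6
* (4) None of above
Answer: 1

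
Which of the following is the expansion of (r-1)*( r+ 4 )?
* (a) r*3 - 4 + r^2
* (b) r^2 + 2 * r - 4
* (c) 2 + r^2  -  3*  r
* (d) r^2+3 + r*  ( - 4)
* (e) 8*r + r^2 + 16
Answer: a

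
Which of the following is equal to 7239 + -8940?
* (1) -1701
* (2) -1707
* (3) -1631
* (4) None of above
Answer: 1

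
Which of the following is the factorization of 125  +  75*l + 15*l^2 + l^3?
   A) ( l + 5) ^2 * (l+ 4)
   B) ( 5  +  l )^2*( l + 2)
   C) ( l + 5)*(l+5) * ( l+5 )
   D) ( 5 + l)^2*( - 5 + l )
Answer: C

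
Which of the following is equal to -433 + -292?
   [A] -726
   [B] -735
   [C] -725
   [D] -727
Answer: C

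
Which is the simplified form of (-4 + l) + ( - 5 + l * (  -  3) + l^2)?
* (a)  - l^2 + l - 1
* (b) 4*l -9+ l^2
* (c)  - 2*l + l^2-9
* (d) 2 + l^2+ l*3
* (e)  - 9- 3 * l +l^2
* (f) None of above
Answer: c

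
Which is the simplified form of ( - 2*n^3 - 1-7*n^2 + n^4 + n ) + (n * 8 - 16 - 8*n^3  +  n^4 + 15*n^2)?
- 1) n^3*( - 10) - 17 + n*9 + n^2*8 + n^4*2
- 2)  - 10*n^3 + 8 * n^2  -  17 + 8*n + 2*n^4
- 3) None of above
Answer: 1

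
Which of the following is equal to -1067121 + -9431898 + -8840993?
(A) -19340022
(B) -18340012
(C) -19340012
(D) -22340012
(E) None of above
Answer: C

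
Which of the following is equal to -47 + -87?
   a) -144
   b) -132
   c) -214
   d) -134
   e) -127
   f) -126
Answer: d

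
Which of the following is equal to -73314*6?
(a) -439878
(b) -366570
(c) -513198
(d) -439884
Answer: d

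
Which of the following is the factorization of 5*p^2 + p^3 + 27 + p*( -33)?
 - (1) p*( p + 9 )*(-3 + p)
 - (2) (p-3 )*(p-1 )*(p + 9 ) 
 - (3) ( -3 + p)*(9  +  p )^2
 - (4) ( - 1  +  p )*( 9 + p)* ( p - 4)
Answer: 2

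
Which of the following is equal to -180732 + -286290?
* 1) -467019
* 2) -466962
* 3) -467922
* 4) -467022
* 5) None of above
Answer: 4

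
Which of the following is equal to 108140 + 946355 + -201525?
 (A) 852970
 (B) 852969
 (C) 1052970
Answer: A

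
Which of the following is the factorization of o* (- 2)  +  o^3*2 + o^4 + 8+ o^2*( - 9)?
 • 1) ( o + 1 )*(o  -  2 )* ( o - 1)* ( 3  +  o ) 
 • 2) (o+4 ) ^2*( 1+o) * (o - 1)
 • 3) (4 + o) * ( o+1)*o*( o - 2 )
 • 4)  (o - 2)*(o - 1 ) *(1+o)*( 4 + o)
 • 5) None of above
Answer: 4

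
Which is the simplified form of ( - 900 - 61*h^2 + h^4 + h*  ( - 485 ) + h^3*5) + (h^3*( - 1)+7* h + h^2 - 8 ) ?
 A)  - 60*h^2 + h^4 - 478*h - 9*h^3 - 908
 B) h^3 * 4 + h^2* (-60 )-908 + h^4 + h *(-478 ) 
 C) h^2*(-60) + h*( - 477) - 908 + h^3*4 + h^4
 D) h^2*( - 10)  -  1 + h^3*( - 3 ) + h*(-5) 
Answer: B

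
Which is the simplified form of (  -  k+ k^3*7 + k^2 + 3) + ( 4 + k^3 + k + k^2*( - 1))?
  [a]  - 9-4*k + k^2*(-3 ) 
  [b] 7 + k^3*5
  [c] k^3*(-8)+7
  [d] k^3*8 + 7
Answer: d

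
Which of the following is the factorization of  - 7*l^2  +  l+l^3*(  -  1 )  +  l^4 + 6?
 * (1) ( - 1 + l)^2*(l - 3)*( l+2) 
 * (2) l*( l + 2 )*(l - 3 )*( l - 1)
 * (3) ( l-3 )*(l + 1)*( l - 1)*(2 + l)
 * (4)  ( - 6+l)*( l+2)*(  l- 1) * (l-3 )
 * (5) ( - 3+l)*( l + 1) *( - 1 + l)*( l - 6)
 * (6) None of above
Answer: 3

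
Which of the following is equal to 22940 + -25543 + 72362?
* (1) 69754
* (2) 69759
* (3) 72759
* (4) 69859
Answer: 2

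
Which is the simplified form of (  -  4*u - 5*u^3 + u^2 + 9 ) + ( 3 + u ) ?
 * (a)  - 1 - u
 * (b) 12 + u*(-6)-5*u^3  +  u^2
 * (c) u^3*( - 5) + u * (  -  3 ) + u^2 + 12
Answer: c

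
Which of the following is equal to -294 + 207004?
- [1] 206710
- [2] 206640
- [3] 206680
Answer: 1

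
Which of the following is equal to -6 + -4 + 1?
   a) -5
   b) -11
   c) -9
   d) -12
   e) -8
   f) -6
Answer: c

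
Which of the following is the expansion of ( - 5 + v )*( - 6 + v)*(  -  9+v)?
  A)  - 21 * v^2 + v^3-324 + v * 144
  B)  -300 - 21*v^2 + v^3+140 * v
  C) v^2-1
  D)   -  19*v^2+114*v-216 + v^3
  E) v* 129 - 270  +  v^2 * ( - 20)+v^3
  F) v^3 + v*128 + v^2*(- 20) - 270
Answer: E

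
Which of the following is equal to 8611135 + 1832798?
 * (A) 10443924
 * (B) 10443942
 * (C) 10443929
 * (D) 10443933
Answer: D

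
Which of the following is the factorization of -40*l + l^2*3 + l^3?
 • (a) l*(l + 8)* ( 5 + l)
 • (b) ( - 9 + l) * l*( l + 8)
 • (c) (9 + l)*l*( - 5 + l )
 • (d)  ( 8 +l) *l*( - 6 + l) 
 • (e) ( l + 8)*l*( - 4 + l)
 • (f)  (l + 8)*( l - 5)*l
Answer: f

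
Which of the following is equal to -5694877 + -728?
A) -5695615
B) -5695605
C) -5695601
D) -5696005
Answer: B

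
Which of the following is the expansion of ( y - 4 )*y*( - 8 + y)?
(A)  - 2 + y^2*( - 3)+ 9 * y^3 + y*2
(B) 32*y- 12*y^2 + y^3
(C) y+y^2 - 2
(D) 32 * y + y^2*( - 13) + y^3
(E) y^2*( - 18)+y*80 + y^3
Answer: B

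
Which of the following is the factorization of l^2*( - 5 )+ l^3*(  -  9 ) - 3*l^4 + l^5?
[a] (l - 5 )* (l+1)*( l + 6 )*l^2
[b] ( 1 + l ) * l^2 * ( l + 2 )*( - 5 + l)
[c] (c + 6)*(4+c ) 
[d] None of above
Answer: d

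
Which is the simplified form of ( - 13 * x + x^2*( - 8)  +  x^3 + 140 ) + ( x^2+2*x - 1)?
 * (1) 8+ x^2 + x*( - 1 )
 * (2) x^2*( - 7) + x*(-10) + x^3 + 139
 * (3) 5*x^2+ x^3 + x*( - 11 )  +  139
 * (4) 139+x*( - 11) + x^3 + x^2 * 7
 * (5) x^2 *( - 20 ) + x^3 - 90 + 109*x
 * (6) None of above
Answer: 6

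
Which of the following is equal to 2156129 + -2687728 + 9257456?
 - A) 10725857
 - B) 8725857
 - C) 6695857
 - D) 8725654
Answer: B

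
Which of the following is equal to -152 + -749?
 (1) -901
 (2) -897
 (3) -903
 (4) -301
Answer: 1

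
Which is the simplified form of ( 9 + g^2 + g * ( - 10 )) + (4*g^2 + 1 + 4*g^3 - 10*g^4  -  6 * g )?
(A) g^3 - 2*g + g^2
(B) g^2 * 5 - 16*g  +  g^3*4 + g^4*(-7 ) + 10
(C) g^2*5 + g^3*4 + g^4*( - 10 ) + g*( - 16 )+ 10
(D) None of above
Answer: C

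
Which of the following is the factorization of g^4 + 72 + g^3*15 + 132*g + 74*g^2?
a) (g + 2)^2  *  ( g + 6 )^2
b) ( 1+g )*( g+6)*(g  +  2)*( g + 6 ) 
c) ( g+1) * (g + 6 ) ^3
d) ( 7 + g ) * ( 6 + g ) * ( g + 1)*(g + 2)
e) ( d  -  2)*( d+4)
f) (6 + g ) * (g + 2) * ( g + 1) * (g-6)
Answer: b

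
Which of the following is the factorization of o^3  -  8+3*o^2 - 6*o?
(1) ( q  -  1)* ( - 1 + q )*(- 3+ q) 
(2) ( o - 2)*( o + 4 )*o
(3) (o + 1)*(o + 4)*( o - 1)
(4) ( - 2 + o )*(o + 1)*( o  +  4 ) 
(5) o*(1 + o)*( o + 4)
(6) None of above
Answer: 4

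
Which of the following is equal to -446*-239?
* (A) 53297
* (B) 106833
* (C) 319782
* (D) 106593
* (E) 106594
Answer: E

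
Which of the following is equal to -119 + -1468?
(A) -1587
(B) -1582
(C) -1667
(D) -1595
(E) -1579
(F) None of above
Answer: A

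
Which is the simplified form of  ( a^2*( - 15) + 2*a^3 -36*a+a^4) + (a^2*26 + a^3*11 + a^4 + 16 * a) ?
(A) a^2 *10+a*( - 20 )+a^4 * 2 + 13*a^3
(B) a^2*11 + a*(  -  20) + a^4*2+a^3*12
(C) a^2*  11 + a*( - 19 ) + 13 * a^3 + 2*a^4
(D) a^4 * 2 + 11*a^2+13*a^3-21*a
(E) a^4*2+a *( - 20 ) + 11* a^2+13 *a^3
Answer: E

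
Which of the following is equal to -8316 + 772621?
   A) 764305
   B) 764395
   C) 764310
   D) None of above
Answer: A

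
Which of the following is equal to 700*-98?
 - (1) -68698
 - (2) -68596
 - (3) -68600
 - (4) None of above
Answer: 3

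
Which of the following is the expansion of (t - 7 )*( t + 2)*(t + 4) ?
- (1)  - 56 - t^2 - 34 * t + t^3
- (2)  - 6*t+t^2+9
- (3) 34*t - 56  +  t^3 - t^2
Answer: 1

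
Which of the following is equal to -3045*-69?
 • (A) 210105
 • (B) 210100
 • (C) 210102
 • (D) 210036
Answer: A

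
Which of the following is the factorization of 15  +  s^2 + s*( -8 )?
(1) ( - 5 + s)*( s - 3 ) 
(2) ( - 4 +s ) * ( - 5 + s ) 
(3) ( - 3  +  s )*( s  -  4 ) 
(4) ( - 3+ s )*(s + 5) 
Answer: 1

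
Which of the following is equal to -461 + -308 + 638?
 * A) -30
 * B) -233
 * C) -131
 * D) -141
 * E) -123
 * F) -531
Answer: C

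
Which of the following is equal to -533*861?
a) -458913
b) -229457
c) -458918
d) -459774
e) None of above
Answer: a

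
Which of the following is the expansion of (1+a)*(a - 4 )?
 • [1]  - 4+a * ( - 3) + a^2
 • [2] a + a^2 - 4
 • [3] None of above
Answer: 1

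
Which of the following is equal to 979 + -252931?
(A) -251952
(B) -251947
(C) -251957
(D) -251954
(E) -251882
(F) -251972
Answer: A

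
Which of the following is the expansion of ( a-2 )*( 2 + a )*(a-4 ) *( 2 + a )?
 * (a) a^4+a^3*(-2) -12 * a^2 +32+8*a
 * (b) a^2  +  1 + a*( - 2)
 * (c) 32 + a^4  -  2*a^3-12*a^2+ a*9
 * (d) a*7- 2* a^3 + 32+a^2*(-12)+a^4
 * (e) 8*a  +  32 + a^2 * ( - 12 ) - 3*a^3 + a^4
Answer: a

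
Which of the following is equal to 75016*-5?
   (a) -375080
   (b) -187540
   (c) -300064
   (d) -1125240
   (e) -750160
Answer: a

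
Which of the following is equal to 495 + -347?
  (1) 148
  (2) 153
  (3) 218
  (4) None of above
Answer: 1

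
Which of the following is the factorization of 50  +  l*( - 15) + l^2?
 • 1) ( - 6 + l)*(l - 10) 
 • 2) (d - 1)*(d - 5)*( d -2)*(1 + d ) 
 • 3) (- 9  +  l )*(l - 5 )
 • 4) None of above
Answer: 4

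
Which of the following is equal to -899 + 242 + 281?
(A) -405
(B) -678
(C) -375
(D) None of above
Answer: D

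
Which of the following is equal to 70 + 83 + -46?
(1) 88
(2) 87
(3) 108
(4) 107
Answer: 4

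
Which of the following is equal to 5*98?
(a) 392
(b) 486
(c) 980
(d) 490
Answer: d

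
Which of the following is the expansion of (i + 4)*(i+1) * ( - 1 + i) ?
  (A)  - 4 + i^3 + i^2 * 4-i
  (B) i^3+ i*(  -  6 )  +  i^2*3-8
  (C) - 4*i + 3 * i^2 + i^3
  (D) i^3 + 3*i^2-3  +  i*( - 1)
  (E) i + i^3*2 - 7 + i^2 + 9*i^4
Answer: A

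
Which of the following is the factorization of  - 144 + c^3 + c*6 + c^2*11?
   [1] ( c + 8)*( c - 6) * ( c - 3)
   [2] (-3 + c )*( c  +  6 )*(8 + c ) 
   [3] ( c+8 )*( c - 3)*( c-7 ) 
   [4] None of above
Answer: 2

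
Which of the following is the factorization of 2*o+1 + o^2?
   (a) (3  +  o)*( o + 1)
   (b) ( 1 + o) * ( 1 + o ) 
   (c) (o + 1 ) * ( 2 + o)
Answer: b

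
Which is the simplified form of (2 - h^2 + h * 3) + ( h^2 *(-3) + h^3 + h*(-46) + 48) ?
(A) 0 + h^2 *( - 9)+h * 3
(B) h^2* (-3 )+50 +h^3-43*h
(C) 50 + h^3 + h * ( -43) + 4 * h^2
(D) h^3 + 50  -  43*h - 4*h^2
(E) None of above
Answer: D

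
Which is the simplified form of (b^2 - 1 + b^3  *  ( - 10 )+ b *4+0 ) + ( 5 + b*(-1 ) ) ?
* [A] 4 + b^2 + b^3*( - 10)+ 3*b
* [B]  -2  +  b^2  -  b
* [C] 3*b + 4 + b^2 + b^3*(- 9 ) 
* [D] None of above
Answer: A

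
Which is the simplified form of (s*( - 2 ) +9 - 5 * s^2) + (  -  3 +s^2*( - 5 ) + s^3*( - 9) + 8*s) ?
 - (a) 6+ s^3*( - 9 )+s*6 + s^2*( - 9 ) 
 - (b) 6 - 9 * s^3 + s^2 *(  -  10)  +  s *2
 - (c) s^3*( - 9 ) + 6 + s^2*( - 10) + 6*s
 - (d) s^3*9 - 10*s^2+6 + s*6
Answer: c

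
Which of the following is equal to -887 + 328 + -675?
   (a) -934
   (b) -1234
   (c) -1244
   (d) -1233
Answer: b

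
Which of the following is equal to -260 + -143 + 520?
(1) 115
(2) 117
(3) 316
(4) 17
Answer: 2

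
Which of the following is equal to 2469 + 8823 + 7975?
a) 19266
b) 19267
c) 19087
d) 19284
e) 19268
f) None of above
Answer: b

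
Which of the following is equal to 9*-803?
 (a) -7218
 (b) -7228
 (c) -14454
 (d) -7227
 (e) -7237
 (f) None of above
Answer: d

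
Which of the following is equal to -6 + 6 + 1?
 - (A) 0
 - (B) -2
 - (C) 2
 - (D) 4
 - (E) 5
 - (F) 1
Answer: F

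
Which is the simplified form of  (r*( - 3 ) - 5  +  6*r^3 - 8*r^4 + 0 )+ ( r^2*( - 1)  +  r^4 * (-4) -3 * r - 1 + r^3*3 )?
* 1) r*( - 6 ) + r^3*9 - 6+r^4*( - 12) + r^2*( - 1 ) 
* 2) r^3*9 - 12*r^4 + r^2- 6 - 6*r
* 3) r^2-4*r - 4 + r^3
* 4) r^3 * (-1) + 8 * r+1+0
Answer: 1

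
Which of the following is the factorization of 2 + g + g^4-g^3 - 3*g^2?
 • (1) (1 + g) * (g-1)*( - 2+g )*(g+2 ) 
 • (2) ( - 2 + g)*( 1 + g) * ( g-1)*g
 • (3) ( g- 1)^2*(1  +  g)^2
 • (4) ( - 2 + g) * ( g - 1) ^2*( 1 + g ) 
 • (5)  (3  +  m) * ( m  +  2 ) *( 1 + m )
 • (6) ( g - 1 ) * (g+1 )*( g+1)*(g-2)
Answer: 6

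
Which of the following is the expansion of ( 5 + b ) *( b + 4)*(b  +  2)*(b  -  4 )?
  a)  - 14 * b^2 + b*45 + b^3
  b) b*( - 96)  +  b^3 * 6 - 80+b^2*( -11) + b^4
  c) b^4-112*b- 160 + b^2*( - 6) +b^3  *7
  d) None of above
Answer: c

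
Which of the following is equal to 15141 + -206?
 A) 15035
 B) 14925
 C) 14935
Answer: C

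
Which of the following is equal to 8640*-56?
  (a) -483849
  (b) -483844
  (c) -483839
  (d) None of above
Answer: d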